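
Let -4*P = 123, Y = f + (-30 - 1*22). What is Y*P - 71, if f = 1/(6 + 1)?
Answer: 42661/28 ≈ 1523.6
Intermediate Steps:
f = ⅐ (f = 1/7 = ⅐ ≈ 0.14286)
Y = -363/7 (Y = ⅐ + (-30 - 1*22) = ⅐ + (-30 - 22) = ⅐ - 52 = -363/7 ≈ -51.857)
P = -123/4 (P = -¼*123 = -123/4 ≈ -30.750)
Y*P - 71 = -363/7*(-123/4) - 71 = 44649/28 - 71 = 42661/28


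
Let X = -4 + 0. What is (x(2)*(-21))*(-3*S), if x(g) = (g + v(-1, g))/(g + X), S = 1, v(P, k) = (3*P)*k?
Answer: 126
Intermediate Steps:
v(P, k) = 3*P*k
X = -4
x(g) = -2*g/(-4 + g) (x(g) = (g + 3*(-1)*g)/(g - 4) = (g - 3*g)/(-4 + g) = (-2*g)/(-4 + g) = -2*g/(-4 + g))
(x(2)*(-21))*(-3*S) = (-2*2/(-4 + 2)*(-21))*(-3*1) = (-2*2/(-2)*(-21))*(-3) = (-2*2*(-1/2)*(-21))*(-3) = (2*(-21))*(-3) = -42*(-3) = 126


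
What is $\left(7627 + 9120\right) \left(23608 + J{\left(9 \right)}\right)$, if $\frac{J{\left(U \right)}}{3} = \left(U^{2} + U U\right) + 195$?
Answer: $413299213$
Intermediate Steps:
$J{\left(U \right)} = 585 + 6 U^{2}$ ($J{\left(U \right)} = 3 \left(\left(U^{2} + U U\right) + 195\right) = 3 \left(\left(U^{2} + U^{2}\right) + 195\right) = 3 \left(2 U^{2} + 195\right) = 3 \left(195 + 2 U^{2}\right) = 585 + 6 U^{2}$)
$\left(7627 + 9120\right) \left(23608 + J{\left(9 \right)}\right) = \left(7627 + 9120\right) \left(23608 + \left(585 + 6 \cdot 9^{2}\right)\right) = 16747 \left(23608 + \left(585 + 6 \cdot 81\right)\right) = 16747 \left(23608 + \left(585 + 486\right)\right) = 16747 \left(23608 + 1071\right) = 16747 \cdot 24679 = 413299213$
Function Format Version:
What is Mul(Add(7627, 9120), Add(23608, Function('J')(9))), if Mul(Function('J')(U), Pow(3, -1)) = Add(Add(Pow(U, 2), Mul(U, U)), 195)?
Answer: 413299213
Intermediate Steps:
Function('J')(U) = Add(585, Mul(6, Pow(U, 2))) (Function('J')(U) = Mul(3, Add(Add(Pow(U, 2), Mul(U, U)), 195)) = Mul(3, Add(Add(Pow(U, 2), Pow(U, 2)), 195)) = Mul(3, Add(Mul(2, Pow(U, 2)), 195)) = Mul(3, Add(195, Mul(2, Pow(U, 2)))) = Add(585, Mul(6, Pow(U, 2))))
Mul(Add(7627, 9120), Add(23608, Function('J')(9))) = Mul(Add(7627, 9120), Add(23608, Add(585, Mul(6, Pow(9, 2))))) = Mul(16747, Add(23608, Add(585, Mul(6, 81)))) = Mul(16747, Add(23608, Add(585, 486))) = Mul(16747, Add(23608, 1071)) = Mul(16747, 24679) = 413299213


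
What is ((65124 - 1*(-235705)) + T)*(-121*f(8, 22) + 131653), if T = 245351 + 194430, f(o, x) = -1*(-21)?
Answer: 95621638320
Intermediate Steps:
f(o, x) = 21
T = 439781
((65124 - 1*(-235705)) + T)*(-121*f(8, 22) + 131653) = ((65124 - 1*(-235705)) + 439781)*(-121*21 + 131653) = ((65124 + 235705) + 439781)*(-2541 + 131653) = (300829 + 439781)*129112 = 740610*129112 = 95621638320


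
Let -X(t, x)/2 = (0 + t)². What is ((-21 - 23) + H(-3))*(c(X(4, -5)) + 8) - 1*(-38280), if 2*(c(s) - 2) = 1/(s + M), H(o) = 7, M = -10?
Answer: 3184477/84 ≈ 37910.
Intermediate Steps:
X(t, x) = -2*t² (X(t, x) = -2*(0 + t)² = -2*t²)
c(s) = 2 + 1/(2*(-10 + s)) (c(s) = 2 + 1/(2*(s - 10)) = 2 + 1/(2*(-10 + s)))
((-21 - 23) + H(-3))*(c(X(4, -5)) + 8) - 1*(-38280) = ((-21 - 23) + 7)*((-39 + 4*(-2*4²))/(2*(-10 - 2*4²)) + 8) - 1*(-38280) = (-44 + 7)*((-39 + 4*(-2*16))/(2*(-10 - 2*16)) + 8) + 38280 = -37*((-39 + 4*(-32))/(2*(-10 - 32)) + 8) + 38280 = -37*((½)*(-39 - 128)/(-42) + 8) + 38280 = -37*((½)*(-1/42)*(-167) + 8) + 38280 = -37*(167/84 + 8) + 38280 = -37*839/84 + 38280 = -31043/84 + 38280 = 3184477/84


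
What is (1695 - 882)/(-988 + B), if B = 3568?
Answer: 271/860 ≈ 0.31512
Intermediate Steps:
(1695 - 882)/(-988 + B) = (1695 - 882)/(-988 + 3568) = 813/2580 = 813*(1/2580) = 271/860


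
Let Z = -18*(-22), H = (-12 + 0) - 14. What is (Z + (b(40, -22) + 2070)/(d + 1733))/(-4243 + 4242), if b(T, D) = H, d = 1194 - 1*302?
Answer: -148792/375 ≈ -396.78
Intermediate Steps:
d = 892 (d = 1194 - 302 = 892)
H = -26 (H = -12 - 14 = -26)
b(T, D) = -26
Z = 396
(Z + (b(40, -22) + 2070)/(d + 1733))/(-4243 + 4242) = (396 + (-26 + 2070)/(892 + 1733))/(-4243 + 4242) = (396 + 2044/2625)/(-1) = (396 + 2044*(1/2625))*(-1) = (396 + 292/375)*(-1) = (148792/375)*(-1) = -148792/375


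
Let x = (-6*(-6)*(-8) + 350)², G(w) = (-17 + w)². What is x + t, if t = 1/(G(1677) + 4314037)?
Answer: 27175684629/7069637 ≈ 3844.0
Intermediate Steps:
t = 1/7069637 (t = 1/((-17 + 1677)² + 4314037) = 1/(1660² + 4314037) = 1/(2755600 + 4314037) = 1/7069637 ≈ 1.4145e-7)
x = 3844 (x = (36*(-8) + 350)² = (-288 + 350)² = 62² = 3844)
x + t = 3844 + 1/7069637 = 27175684629/7069637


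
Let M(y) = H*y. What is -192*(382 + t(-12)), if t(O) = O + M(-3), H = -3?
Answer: -72768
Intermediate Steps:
M(y) = -3*y
t(O) = 9 + O (t(O) = O - 3*(-3) = O + 9 = 9 + O)
-192*(382 + t(-12)) = -192*(382 + (9 - 12)) = -192*(382 - 3) = -192*379 = -72768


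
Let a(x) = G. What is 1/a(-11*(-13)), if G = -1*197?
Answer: -1/197 ≈ -0.0050761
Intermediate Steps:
G = -197
a(x) = -197
1/a(-11*(-13)) = 1/(-197) = -1/197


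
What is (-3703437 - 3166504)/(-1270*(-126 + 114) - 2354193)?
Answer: 6869941/2338953 ≈ 2.9372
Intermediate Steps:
(-3703437 - 3166504)/(-1270*(-126 + 114) - 2354193) = -6869941/(-1270*(-12) - 2354193) = -6869941/(15240 - 2354193) = -6869941/(-2338953) = -6869941*(-1/2338953) = 6869941/2338953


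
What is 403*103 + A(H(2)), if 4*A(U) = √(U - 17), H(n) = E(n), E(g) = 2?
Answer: 41509 + I*√15/4 ≈ 41509.0 + 0.96825*I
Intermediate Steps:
H(n) = 2
A(U) = √(-17 + U)/4 (A(U) = √(U - 17)/4 = √(-17 + U)/4)
403*103 + A(H(2)) = 403*103 + √(-17 + 2)/4 = 41509 + √(-15)/4 = 41509 + (I*√15)/4 = 41509 + I*√15/4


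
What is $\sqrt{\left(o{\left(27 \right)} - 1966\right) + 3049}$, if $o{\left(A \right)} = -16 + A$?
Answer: $\sqrt{1094} \approx 33.076$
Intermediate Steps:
$\sqrt{\left(o{\left(27 \right)} - 1966\right) + 3049} = \sqrt{\left(\left(-16 + 27\right) - 1966\right) + 3049} = \sqrt{\left(11 - 1966\right) + 3049} = \sqrt{-1955 + 3049} = \sqrt{1094}$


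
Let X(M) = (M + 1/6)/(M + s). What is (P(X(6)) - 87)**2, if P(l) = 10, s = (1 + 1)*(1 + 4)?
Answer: 5929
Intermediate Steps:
s = 10 (s = 2*5 = 10)
X(M) = (1/6 + M)/(10 + M) (X(M) = (M + 1/6)/(M + 10) = (M + 1/6)/(10 + M) = (1/6 + M)/(10 + M))
(P(X(6)) - 87)**2 = (10 - 87)**2 = (-77)**2 = 5929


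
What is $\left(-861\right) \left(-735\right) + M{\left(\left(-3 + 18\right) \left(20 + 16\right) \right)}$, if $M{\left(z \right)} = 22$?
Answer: $632857$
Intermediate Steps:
$\left(-861\right) \left(-735\right) + M{\left(\left(-3 + 18\right) \left(20 + 16\right) \right)} = \left(-861\right) \left(-735\right) + 22 = 632835 + 22 = 632857$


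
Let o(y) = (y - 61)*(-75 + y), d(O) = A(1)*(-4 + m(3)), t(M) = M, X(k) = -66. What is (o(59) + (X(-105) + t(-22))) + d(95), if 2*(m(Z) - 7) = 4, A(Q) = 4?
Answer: -36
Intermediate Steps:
m(Z) = 9 (m(Z) = 7 + (1/2)*4 = 7 + 2 = 9)
d(O) = 20 (d(O) = 4*(-4 + 9) = 4*5 = 20)
o(y) = (-75 + y)*(-61 + y) (o(y) = (-61 + y)*(-75 + y) = (-75 + y)*(-61 + y))
(o(59) + (X(-105) + t(-22))) + d(95) = ((4575 + 59**2 - 136*59) + (-66 - 22)) + 20 = ((4575 + 3481 - 8024) - 88) + 20 = (32 - 88) + 20 = -56 + 20 = -36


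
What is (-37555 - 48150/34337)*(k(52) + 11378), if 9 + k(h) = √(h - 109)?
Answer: -14661168909265/34337 - 1289574185*I*√57/34337 ≈ -4.2698e+8 - 2.8354e+5*I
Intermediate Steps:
k(h) = -9 + √(-109 + h) (k(h) = -9 + √(h - 109) = -9 + √(-109 + h))
(-37555 - 48150/34337)*(k(52) + 11378) = (-37555 - 48150/34337)*((-9 + √(-109 + 52)) + 11378) = (-37555 - 48150*1/34337)*((-9 + √(-57)) + 11378) = (-37555 - 48150/34337)*((-9 + I*√57) + 11378) = -1289574185*(11369 + I*√57)/34337 = -14661168909265/34337 - 1289574185*I*√57/34337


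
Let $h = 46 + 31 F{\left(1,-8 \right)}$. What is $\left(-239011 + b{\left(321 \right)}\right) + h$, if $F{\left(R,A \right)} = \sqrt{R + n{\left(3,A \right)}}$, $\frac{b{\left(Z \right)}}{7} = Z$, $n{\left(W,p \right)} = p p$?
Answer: $-236718 + 31 \sqrt{65} \approx -2.3647 \cdot 10^{5}$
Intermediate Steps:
$n{\left(W,p \right)} = p^{2}$
$b{\left(Z \right)} = 7 Z$
$F{\left(R,A \right)} = \sqrt{R + A^{2}}$
$h = 46 + 31 \sqrt{65}$ ($h = 46 + 31 \sqrt{1 + \left(-8\right)^{2}} = 46 + 31 \sqrt{1 + 64} = 46 + 31 \sqrt{65} \approx 295.93$)
$\left(-239011 + b{\left(321 \right)}\right) + h = \left(-239011 + 7 \cdot 321\right) + \left(46 + 31 \sqrt{65}\right) = \left(-239011 + 2247\right) + \left(46 + 31 \sqrt{65}\right) = -236764 + \left(46 + 31 \sqrt{65}\right) = -236718 + 31 \sqrt{65}$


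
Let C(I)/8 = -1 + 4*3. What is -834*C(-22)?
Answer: -73392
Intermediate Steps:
C(I) = 88 (C(I) = 8*(-1 + 4*3) = 8*(-1 + 12) = 8*11 = 88)
-834*C(-22) = -834*88 = -73392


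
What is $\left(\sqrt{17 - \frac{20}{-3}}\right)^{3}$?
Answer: $\frac{71 \sqrt{213}}{9} \approx 115.13$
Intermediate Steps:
$\left(\sqrt{17 - \frac{20}{-3}}\right)^{3} = \left(\sqrt{17 - - \frac{20}{3}}\right)^{3} = \left(\sqrt{17 + \frac{20}{3}}\right)^{3} = \left(\sqrt{\frac{71}{3}}\right)^{3} = \left(\frac{\sqrt{213}}{3}\right)^{3} = \frac{71 \sqrt{213}}{9}$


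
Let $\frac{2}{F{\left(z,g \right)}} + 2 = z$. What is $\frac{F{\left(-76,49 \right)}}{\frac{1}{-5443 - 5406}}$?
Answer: $\frac{10849}{39} \approx 278.18$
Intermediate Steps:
$F{\left(z,g \right)} = \frac{2}{-2 + z}$
$\frac{F{\left(-76,49 \right)}}{\frac{1}{-5443 - 5406}} = \frac{2 \frac{1}{-2 - 76}}{\frac{1}{-5443 - 5406}} = \frac{2 \frac{1}{-78}}{\frac{1}{-10849}} = \frac{2 \left(- \frac{1}{78}\right)}{- \frac{1}{10849}} = \left(- \frac{1}{39}\right) \left(-10849\right) = \frac{10849}{39}$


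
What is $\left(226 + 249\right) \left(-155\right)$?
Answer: $-73625$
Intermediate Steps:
$\left(226 + 249\right) \left(-155\right) = 475 \left(-155\right) = -73625$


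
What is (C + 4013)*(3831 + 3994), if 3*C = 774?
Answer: 33420575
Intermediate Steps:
C = 258 (C = (⅓)*774 = 258)
(C + 4013)*(3831 + 3994) = (258 + 4013)*(3831 + 3994) = 4271*7825 = 33420575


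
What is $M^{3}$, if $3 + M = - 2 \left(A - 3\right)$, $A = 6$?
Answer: $-729$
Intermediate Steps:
$M = -9$ ($M = -3 - 2 \left(6 - 3\right) = -3 - 6 = -9$)
$M^{3} = \left(-9\right)^{3} = -729$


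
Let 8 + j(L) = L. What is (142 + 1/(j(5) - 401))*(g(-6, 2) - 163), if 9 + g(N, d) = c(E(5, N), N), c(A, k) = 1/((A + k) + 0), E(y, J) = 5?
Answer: -9924491/404 ≈ -24566.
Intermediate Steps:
j(L) = -8 + L
c(A, k) = 1/(A + k)
g(N, d) = -9 + 1/(5 + N)
(142 + 1/(j(5) - 401))*(g(-6, 2) - 163) = (142 + 1/((-8 + 5) - 401))*((-44 - 9*(-6))/(5 - 6) - 163) = (142 + 1/(-3 - 401))*((-44 + 54)/(-1) - 163) = (142 + 1/(-404))*(-1*10 - 163) = (142 - 1/404)*(-10 - 163) = (57367/404)*(-173) = -9924491/404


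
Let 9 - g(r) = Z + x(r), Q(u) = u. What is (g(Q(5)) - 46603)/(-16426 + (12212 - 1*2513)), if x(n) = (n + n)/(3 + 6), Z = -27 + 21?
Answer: 419302/60543 ≈ 6.9257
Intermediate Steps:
Z = -6
x(n) = 2*n/9 (x(n) = (2*n)/9 = (2*n)*(⅑) = 2*n/9)
g(r) = 15 - 2*r/9 (g(r) = 9 - (-6 + 2*r/9) = 9 + (6 - 2*r/9) = 15 - 2*r/9)
(g(Q(5)) - 46603)/(-16426 + (12212 - 1*2513)) = ((15 - 2/9*5) - 46603)/(-16426 + (12212 - 1*2513)) = ((15 - 10/9) - 46603)/(-16426 + (12212 - 2513)) = (125/9 - 46603)/(-16426 + 9699) = -419302/9/(-6727) = -419302/9*(-1/6727) = 419302/60543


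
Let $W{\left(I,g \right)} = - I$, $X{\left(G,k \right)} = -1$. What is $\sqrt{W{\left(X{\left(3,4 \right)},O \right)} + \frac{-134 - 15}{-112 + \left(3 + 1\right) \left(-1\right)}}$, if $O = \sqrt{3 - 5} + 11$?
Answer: $\frac{\sqrt{7685}}{58} \approx 1.5114$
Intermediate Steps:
$O = 11 + i \sqrt{2}$ ($O = \sqrt{-2} + 11 = i \sqrt{2} + 11 = 11 + i \sqrt{2} \approx 11.0 + 1.4142 i$)
$\sqrt{W{\left(X{\left(3,4 \right)},O \right)} + \frac{-134 - 15}{-112 + \left(3 + 1\right) \left(-1\right)}} = \sqrt{\left(-1\right) \left(-1\right) + \frac{-134 - 15}{-112 + \left(3 + 1\right) \left(-1\right)}} = \sqrt{1 - \frac{149}{-112 + 4 \left(-1\right)}} = \sqrt{1 - \frac{149}{-112 - 4}} = \sqrt{1 - \frac{149}{-116}} = \sqrt{1 - - \frac{149}{116}} = \sqrt{1 + \frac{149}{116}} = \sqrt{\frac{265}{116}} = \frac{\sqrt{7685}}{58}$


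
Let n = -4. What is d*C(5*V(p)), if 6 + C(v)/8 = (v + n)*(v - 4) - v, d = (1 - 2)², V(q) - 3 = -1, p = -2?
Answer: 160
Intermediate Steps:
V(q) = 2 (V(q) = 3 - 1 = 2)
d = 1 (d = (-1)² = 1)
C(v) = -48 - 8*v + 8*(-4 + v)² (C(v) = -48 + 8*((v - 4)*(v - 4) - v) = -48 + 8*((-4 + v)*(-4 + v) - v) = -48 + 8*((-4 + v)² - v) = -48 + (-8*v + 8*(-4 + v)²) = -48 - 8*v + 8*(-4 + v)²)
d*C(5*V(p)) = 1*(80 - 360*2 + 8*(5*2)²) = 1*(80 - 72*10 + 8*10²) = 1*(80 - 720 + 8*100) = 1*(80 - 720 + 800) = 1*160 = 160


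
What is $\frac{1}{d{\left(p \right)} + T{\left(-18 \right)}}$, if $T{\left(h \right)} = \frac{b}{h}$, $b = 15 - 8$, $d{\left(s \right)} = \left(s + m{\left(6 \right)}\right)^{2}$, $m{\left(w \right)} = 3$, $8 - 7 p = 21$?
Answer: $\frac{882}{809} \approx 1.0902$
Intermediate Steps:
$p = - \frac{13}{7}$ ($p = \frac{8}{7} - 3 = - \frac{13}{7} \approx -1.8571$)
$d{\left(s \right)} = \left(3 + s\right)^{2}$ ($d{\left(s \right)} = \left(s + 3\right)^{2} = \left(3 + s\right)^{2}$)
$b = 7$ ($b = 15 - 8 = 7$)
$T{\left(h \right)} = \frac{7}{h}$
$\frac{1}{d{\left(p \right)} + T{\left(-18 \right)}} = \frac{1}{\left(3 - \frac{13}{7}\right)^{2} + \frac{7}{-18}} = \frac{1}{\left(\frac{8}{7}\right)^{2} + 7 \left(- \frac{1}{18}\right)} = \frac{1}{\frac{64}{49} - \frac{7}{18}} = \frac{1}{\frac{809}{882}} = \frac{882}{809}$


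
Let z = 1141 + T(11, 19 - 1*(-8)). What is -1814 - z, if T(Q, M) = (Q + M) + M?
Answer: -3020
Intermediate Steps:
T(Q, M) = Q + 2*M (T(Q, M) = (M + Q) + M = Q + 2*M)
z = 1206 (z = 1141 + (11 + 2*(19 - 1*(-8))) = 1141 + (11 + 2*(19 + 8)) = 1141 + (11 + 2*27) = 1141 + (11 + 54) = 1141 + 65 = 1206)
-1814 - z = -1814 - 1*1206 = -1814 - 1206 = -3020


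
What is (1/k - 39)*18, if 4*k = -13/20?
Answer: -10566/13 ≈ -812.77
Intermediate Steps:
k = -13/80 (k = (-13/20)/4 = (-13*1/20)/4 = (¼)*(-13/20) = -13/80 ≈ -0.16250)
(1/k - 39)*18 = (1/(-13/80) - 39)*18 = (-80/13 - 39)*18 = -587/13*18 = -10566/13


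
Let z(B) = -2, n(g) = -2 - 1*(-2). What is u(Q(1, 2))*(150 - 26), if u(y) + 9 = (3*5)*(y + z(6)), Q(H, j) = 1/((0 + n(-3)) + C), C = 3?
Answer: -4216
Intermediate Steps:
n(g) = 0 (n(g) = -2 + 2 = 0)
Q(H, j) = 1/3 (Q(H, j) = 1/((0 + 0) + 3) = 1/(0 + 3) = 1/3)
u(y) = -39 + 15*y (u(y) = -9 + (3*5)*(y - 2) = -9 + 15*(-2 + y) = -9 + (-30 + 15*y) = -39 + 15*y)
u(Q(1, 2))*(150 - 26) = (-39 + 15*(1/3))*(150 - 26) = (-39 + 5)*124 = -34*124 = -4216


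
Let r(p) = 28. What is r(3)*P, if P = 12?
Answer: 336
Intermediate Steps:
r(3)*P = 28*12 = 336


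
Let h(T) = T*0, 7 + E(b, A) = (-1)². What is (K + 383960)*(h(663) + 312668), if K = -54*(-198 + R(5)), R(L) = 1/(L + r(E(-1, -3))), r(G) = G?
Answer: 123411935608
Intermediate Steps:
E(b, A) = -6 (E(b, A) = -7 + (-1)² = -7 + 1 = -6)
h(T) = 0
R(L) = 1/(-6 + L) (R(L) = 1/(L - 6) = 1/(-6 + L))
K = 10746 (K = -54*(-198 + 1/(-6 + 5)) = -54*(-198 + 1/(-1)) = -54*(-198 - 1) = -54*(-199) = 10746)
(K + 383960)*(h(663) + 312668) = (10746 + 383960)*(0 + 312668) = 394706*312668 = 123411935608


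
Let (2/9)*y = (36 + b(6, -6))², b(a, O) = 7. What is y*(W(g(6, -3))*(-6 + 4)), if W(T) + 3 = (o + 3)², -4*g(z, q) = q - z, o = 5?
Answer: -1015101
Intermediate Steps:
g(z, q) = -q/4 + z/4 (g(z, q) = -(q - z)/4 = -q/4 + z/4)
W(T) = 61 (W(T) = -3 + (5 + 3)² = -3 + 8² = -3 + 64 = 61)
y = 16641/2 (y = 9*(36 + 7)²/2 = (9/2)*43² = (9/2)*1849 = 16641/2 ≈ 8320.5)
y*(W(g(6, -3))*(-6 + 4)) = 16641*(61*(-6 + 4))/2 = 16641*(61*(-2))/2 = (16641/2)*(-122) = -1015101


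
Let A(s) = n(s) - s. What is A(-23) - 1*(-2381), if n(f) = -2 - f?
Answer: 2425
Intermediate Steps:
A(s) = -2 - 2*s (A(s) = (-2 - s) - s = -2 - 2*s)
A(-23) - 1*(-2381) = (-2 - 2*(-23)) - 1*(-2381) = (-2 + 46) + 2381 = 44 + 2381 = 2425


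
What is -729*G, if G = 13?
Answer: -9477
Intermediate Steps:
-729*G = -729*13 = -9477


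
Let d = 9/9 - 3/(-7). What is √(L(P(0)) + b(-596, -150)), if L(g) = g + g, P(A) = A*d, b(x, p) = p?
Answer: 5*I*√6 ≈ 12.247*I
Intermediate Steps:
d = 10/7 (d = 9*(⅑) - 3*(-⅐) = 1 + 3/7 = 10/7 ≈ 1.4286)
P(A) = 10*A/7 (P(A) = A*(10/7) = 10*A/7)
L(g) = 2*g
√(L(P(0)) + b(-596, -150)) = √(2*((10/7)*0) - 150) = √(2*0 - 150) = √(0 - 150) = √(-150) = 5*I*√6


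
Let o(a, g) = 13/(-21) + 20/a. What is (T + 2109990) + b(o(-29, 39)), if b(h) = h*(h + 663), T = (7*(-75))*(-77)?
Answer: 797226898525/370881 ≈ 2.1495e+6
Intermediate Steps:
o(a, g) = -13/21 + 20/a (o(a, g) = 13*(-1/21) + 20/a = -13/21 + 20/a)
T = 40425 (T = -525*(-77) = 40425)
b(h) = h*(663 + h)
(T + 2109990) + b(o(-29, 39)) = (40425 + 2109990) + (-13/21 + 20/(-29))*(663 + (-13/21 + 20/(-29))) = 2150415 + (-13/21 + 20*(-1/29))*(663 + (-13/21 + 20*(-1/29))) = 2150415 + (-13/21 - 20/29)*(663 + (-13/21 - 20/29)) = 2150415 - 797*(663 - 797/609)/609 = 2150415 - 797/609*402970/609 = 2150415 - 321167090/370881 = 797226898525/370881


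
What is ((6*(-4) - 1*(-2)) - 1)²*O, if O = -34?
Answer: -17986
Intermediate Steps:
((6*(-4) - 1*(-2)) - 1)²*O = ((6*(-4) - 1*(-2)) - 1)²*(-34) = ((-24 + 2) - 1)²*(-34) = (-22 - 1)²*(-34) = (-23)²*(-34) = 529*(-34) = -17986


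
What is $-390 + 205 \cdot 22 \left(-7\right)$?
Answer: $-31960$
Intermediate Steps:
$-390 + 205 \cdot 22 \left(-7\right) = -390 + 205 \left(-154\right) = -390 - 31570 = -31960$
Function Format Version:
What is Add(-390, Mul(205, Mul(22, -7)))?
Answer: -31960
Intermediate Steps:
Add(-390, Mul(205, Mul(22, -7))) = Add(-390, Mul(205, -154)) = Add(-390, -31570) = -31960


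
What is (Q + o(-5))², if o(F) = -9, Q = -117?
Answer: 15876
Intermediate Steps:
(Q + o(-5))² = (-117 - 9)² = (-126)² = 15876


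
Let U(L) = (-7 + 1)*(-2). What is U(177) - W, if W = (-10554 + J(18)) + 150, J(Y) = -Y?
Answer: 10434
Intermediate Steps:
U(L) = 12 (U(L) = -6*(-2) = 12)
W = -10422 (W = (-10554 - 1*18) + 150 = (-10554 - 18) + 150 = -10572 + 150 = -10422)
U(177) - W = 12 - 1*(-10422) = 12 + 10422 = 10434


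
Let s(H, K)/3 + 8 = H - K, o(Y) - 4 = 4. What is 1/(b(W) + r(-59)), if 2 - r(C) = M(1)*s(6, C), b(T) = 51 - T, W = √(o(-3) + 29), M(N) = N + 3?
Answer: -631/398124 + √37/398124 ≈ -0.0015697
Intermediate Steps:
o(Y) = 8 (o(Y) = 4 + 4 = 8)
s(H, K) = -24 - 3*K + 3*H (s(H, K) = -24 + 3*(H - K) = -24 + (-3*K + 3*H) = -24 - 3*K + 3*H)
M(N) = 3 + N
W = √37 (W = √(8 + 29) = √37 ≈ 6.0828)
r(C) = 26 + 12*C (r(C) = 2 - (3 + 1)*(-24 - 3*C + 3*6) = 2 - 4*(-24 - 3*C + 18) = 2 - 4*(-6 - 3*C) = 2 - (-24 - 12*C) = 2 + (24 + 12*C) = 26 + 12*C)
1/(b(W) + r(-59)) = 1/((51 - √37) + (26 + 12*(-59))) = 1/((51 - √37) + (26 - 708)) = 1/((51 - √37) - 682) = 1/(-631 - √37)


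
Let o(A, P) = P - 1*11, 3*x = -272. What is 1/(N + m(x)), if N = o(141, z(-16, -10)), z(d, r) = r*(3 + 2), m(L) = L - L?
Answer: -1/61 ≈ -0.016393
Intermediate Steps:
x = -272/3 (x = (1/3)*(-272) = -272/3 ≈ -90.667)
m(L) = 0
z(d, r) = 5*r (z(d, r) = r*5 = 5*r)
o(A, P) = -11 + P (o(A, P) = P - 11 = -11 + P)
N = -61 (N = -11 + 5*(-10) = -11 - 50 = -61)
1/(N + m(x)) = 1/(-61 + 0) = 1/(-61) = -1/61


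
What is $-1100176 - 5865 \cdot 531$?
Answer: $-4214491$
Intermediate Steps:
$-1100176 - 5865 \cdot 531 = -1100176 - 3114315 = -4214491$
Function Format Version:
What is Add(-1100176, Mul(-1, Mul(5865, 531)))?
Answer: -4214491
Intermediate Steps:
Add(-1100176, Mul(-1, Mul(5865, 531))) = Add(-1100176, Mul(-1, 3114315)) = Add(-1100176, -3114315) = -4214491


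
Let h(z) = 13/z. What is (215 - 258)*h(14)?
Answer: -559/14 ≈ -39.929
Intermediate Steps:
(215 - 258)*h(14) = (215 - 258)*(13/14) = -559/14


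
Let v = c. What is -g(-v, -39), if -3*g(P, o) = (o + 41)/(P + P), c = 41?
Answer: -1/123 ≈ -0.0081301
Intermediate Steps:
v = 41
g(P, o) = -(41 + o)/(6*P) (g(P, o) = -(o + 41)/(3*(P + P)) = -(41 + o)/(3*(2*P)) = -(41 + o)*1/(2*P)/3 = -(41 + o)/(6*P))
-g(-v, -39) = -(-41 - 1*(-39))/(6*((-1*41))) = -(-41 + 39)/(6*(-41)) = -(-1)*(-2)/(6*41) = -1*1/123 = -1/123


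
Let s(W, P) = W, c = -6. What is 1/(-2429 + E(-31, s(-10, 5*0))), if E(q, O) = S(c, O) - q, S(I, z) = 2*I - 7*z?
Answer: -1/2340 ≈ -0.00042735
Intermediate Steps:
S(I, z) = -7*z + 2*I
E(q, O) = -12 - q - 7*O (E(q, O) = (-7*O + 2*(-6)) - q = (-7*O - 12) - q = (-12 - 7*O) - q = -12 - q - 7*O)
1/(-2429 + E(-31, s(-10, 5*0))) = 1/(-2429 + (-12 - 1*(-31) - 7*(-10))) = 1/(-2429 + (-12 + 31 + 70)) = 1/(-2429 + 89) = 1/(-2340) = -1/2340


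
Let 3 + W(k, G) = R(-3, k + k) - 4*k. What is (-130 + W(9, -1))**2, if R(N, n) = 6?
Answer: 26569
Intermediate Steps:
W(k, G) = 3 - 4*k (W(k, G) = -3 + (6 - 4*k) = 3 - 4*k)
(-130 + W(9, -1))**2 = (-130 + (3 - 4*9))**2 = (-130 + (3 - 36))**2 = (-130 - 33)**2 = (-163)**2 = 26569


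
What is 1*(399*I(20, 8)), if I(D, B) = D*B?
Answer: 63840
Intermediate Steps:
I(D, B) = B*D
1*(399*I(20, 8)) = 1*(399*(8*20)) = 1*(399*160) = 1*63840 = 63840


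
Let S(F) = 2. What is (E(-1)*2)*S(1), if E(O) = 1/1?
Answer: 4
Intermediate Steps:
E(O) = 1
(E(-1)*2)*S(1) = (1*2)*2 = 2*2 = 4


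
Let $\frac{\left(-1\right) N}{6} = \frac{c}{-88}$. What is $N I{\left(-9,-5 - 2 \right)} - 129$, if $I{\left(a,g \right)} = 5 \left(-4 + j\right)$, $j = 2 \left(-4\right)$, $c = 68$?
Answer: $- \frac{4479}{11} \approx -407.18$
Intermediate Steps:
$j = -8$
$N = \frac{51}{11}$ ($N = - 6 \frac{68}{-88} = - 6 \cdot 68 \left(- \frac{1}{88}\right) = \left(-6\right) \left(- \frac{17}{22}\right) = \frac{51}{11} \approx 4.6364$)
$I{\left(a,g \right)} = -60$ ($I{\left(a,g \right)} = 5 \left(-4 - 8\right) = 5 \left(-12\right) = -60$)
$N I{\left(-9,-5 - 2 \right)} - 129 = \frac{51}{11} \left(-60\right) - 129 = - \frac{3060}{11} - 129 = - \frac{4479}{11}$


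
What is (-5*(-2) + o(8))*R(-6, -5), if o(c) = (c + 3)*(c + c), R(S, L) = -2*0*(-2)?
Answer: 0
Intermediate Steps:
R(S, L) = 0 (R(S, L) = 0*(-2) = 0)
o(c) = 2*c*(3 + c) (o(c) = (3 + c)*(2*c) = 2*c*(3 + c))
(-5*(-2) + o(8))*R(-6, -5) = (-5*(-2) + 2*8*(3 + 8))*0 = (10 + 2*8*11)*0 = (10 + 176)*0 = 186*0 = 0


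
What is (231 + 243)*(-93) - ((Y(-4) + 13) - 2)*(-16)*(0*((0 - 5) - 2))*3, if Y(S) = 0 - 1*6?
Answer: -44082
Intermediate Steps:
Y(S) = -6 (Y(S) = 0 - 6 = -6)
(231 + 243)*(-93) - ((Y(-4) + 13) - 2)*(-16)*(0*((0 - 5) - 2))*3 = (231 + 243)*(-93) - ((-6 + 13) - 2)*(-16)*(0*((0 - 5) - 2))*3 = 474*(-93) - (7 - 2)*(-16)*(0*(-5 - 2))*3 = -44082 - 5*(-16)*(0*(-7))*3 = -44082 - (-80)*0*3 = -44082 - (-80)*0 = -44082 - 1*0 = -44082 + 0 = -44082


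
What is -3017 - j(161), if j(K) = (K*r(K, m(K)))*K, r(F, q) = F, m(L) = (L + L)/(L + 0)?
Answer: -4176298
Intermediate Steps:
m(L) = 2 (m(L) = (2*L)/L = 2)
j(K) = K³ (j(K) = (K*K)*K = K²*K = K³)
-3017 - j(161) = -3017 - 1*161³ = -3017 - 1*4173281 = -3017 - 4173281 = -4176298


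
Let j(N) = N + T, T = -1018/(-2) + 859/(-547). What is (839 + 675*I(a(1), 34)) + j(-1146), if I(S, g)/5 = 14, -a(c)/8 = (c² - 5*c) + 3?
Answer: 25955385/547 ≈ 47450.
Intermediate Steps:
a(c) = -24 - 8*c² + 40*c (a(c) = -8*((c² - 5*c) + 3) = -8*(3 + c² - 5*c) = -24 - 8*c² + 40*c)
I(S, g) = 70 (I(S, g) = 5*14 = 70)
T = 277564/547 (T = -1018*(-½) + 859*(-1/547) = 509 - 859/547 = 277564/547 ≈ 507.43)
j(N) = 277564/547 + N (j(N) = N + 277564/547 = 277564/547 + N)
(839 + 675*I(a(1), 34)) + j(-1146) = (839 + 675*70) + (277564/547 - 1146) = (839 + 47250) - 349298/547 = 48089 - 349298/547 = 25955385/547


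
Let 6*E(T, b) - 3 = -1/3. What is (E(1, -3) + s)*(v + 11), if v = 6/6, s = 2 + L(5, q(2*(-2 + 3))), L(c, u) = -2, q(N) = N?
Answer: 16/3 ≈ 5.3333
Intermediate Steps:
s = 0 (s = 2 - 2 = 0)
E(T, b) = 4/9 (E(T, b) = 1/2 + (-1/3)/6 = 1/2 + (-1*1/3)/6 = 1/2 + (1/6)*(-1/3) = 1/2 - 1/18 = 4/9)
v = 1 (v = 6*(1/6) = 1)
(E(1, -3) + s)*(v + 11) = (4/9 + 0)*(1 + 11) = (4/9)*12 = 16/3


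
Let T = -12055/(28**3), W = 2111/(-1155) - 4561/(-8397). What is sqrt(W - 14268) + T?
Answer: -12055/21952 + 2*I*sqrt(4142566250708655)/1077615 ≈ -0.54915 + 119.45*I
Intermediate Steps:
W = -4152704/3232845 (W = 2111*(-1/1155) - 4561*(-1/8397) = -2111/1155 + 4561/8397 = -4152704/3232845 ≈ -1.2845)
T = -12055/21952 ≈ -0.54915
sqrt(W - 14268) + T = sqrt(-4152704/3232845 - 14268) - 12055/21952 = sqrt(-46130385164/3232845) - 12055/21952 = 2*I*sqrt(4142566250708655)/1077615 - 12055/21952 = -12055/21952 + 2*I*sqrt(4142566250708655)/1077615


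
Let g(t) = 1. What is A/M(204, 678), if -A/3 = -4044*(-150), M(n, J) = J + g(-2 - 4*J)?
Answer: -1819800/679 ≈ -2680.1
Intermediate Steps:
M(n, J) = 1 + J (M(n, J) = J + 1 = 1 + J)
A = -1819800 (A = -(-12132)*(-150) = -3*606600 = -1819800)
A/M(204, 678) = -1819800/(1 + 678) = -1819800/679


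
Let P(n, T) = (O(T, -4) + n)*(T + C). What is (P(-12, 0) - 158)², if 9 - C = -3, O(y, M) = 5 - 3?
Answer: 77284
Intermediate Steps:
O(y, M) = 2
C = 12 (C = 9 - 1*(-3) = 9 + 3 = 12)
P(n, T) = (2 + n)*(12 + T) (P(n, T) = (2 + n)*(T + 12) = (2 + n)*(12 + T))
(P(-12, 0) - 158)² = ((24 + 2*0 + 12*(-12) + 0*(-12)) - 158)² = ((24 + 0 - 144 + 0) - 158)² = (-120 - 158)² = (-278)² = 77284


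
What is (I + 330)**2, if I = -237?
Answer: 8649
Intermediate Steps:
(I + 330)**2 = (-237 + 330)**2 = 93**2 = 8649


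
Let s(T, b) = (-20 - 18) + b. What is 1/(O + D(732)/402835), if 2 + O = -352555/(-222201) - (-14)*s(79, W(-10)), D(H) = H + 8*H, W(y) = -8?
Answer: -12787191405/8240027739971 ≈ -0.0015518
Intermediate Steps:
s(T, b) = -38 + b
D(H) = 9*H
O = -20455613/31743 (O = -2 + (-352555/(-222201) - (-14)*(-38 - 8)) = -2 + (-352555*(-1/222201) - (-14)*(-46)) = -2 + (50365/31743 - 1*644) = -2 + (50365/31743 - 644) = -2 - 20392127/31743 = -20455613/31743 ≈ -644.41)
1/(O + D(732)/402835) = 1/(-20455613/31743 + (9*732)/402835) = 1/(-20455613/31743 + 6588*(1/402835)) = 1/(-20455613/31743 + 6588/402835) = 1/(-8240027739971/12787191405) = -12787191405/8240027739971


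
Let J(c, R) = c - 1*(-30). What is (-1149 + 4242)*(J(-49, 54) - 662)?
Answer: -2106333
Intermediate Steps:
J(c, R) = 30 + c (J(c, R) = c + 30 = 30 + c)
(-1149 + 4242)*(J(-49, 54) - 662) = (-1149 + 4242)*((30 - 49) - 662) = 3093*(-19 - 662) = 3093*(-681) = -2106333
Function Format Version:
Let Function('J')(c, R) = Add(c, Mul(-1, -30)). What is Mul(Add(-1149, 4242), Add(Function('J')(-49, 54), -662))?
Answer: -2106333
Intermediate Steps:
Function('J')(c, R) = Add(30, c) (Function('J')(c, R) = Add(c, 30) = Add(30, c))
Mul(Add(-1149, 4242), Add(Function('J')(-49, 54), -662)) = Mul(Add(-1149, 4242), Add(Add(30, -49), -662)) = Mul(3093, Add(-19, -662)) = Mul(3093, -681) = -2106333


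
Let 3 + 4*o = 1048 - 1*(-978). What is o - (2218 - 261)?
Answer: -5805/4 ≈ -1451.3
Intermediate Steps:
o = 2023/4 (o = -¾ + (1048 - 1*(-978))/4 = -¾ + (1048 + 978)/4 = -¾ + (¼)*2026 = -¾ + 1013/2 = 2023/4 ≈ 505.75)
o - (2218 - 261) = 2023/4 - (2218 - 261) = 2023/4 - 1*1957 = 2023/4 - 1957 = -5805/4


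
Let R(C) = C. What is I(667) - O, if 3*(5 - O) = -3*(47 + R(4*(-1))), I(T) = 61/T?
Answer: -31955/667 ≈ -47.909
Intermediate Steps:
O = 48 (O = 5 - (-1)*(47 + 4*(-1)) = 5 - (-1)*(47 - 4) = 5 - (-1)*43 = 5 - ⅓*(-129) = 5 + 43 = 48)
I(667) - O = 61/667 - 1*48 = 61*(1/667) - 48 = 61/667 - 48 = -31955/667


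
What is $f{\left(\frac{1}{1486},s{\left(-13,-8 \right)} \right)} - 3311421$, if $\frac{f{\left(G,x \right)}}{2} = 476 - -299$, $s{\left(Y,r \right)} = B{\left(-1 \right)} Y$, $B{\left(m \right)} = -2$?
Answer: $-3309871$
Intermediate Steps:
$s{\left(Y,r \right)} = - 2 Y$
$f{\left(G,x \right)} = 1550$ ($f{\left(G,x \right)} = 2 \left(476 - -299\right) = 2 \left(476 + 299\right) = 2 \cdot 775 = 1550$)
$f{\left(\frac{1}{1486},s{\left(-13,-8 \right)} \right)} - 3311421 = 1550 - 3311421 = -3309871$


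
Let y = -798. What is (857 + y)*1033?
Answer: 60947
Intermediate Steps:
(857 + y)*1033 = (857 - 798)*1033 = 59*1033 = 60947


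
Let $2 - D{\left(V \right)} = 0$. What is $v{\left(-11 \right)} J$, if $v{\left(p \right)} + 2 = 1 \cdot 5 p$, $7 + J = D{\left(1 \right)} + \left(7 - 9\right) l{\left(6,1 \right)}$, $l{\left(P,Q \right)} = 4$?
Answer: $741$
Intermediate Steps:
$D{\left(V \right)} = 2$ ($D{\left(V \right)} = 2 - 0 = 2 + 0 = 2$)
$J = -13$ ($J = -7 + \left(2 + \left(7 - 9\right) 4\right) = -7 + \left(2 - 8\right) = -7 - 6 = -13$)
$v{\left(p \right)} = -2 + 5 p$ ($v{\left(p \right)} = -2 + 1 \cdot 5 p = -2 + 5 p$)
$v{\left(-11 \right)} J = \left(-2 + 5 \left(-11\right)\right) \left(-13\right) = \left(-2 - 55\right) \left(-13\right) = \left(-57\right) \left(-13\right) = 741$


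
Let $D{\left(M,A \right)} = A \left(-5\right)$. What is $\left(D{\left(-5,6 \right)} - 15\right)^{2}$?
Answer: $2025$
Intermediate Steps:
$D{\left(M,A \right)} = - 5 A$
$\left(D{\left(-5,6 \right)} - 15\right)^{2} = \left(\left(-5\right) 6 - 15\right)^{2} = \left(-30 - 15\right)^{2} = \left(-45\right)^{2} = 2025$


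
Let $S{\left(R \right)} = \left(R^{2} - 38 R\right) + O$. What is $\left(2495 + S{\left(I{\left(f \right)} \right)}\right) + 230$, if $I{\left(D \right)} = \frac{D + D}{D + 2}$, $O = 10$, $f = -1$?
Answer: $2815$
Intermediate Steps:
$I{\left(D \right)} = \frac{2 D}{2 + D}$
$S{\left(R \right)} = 10 + R^{2} - 38 R$ ($S{\left(R \right)} = \left(R^{2} - 38 R\right) + 10 = 10 + R^{2} - 38 R$)
$\left(2495 + S{\left(I{\left(f \right)} \right)}\right) + 230 = \left(2495 + \left(10 + \left(2 \left(-1\right) \frac{1}{2 - 1}\right)^{2} - 38 \cdot 2 \left(-1\right) \frac{1}{2 - 1}\right)\right) + 230 = \left(2495 + \left(10 + \left(2 \left(-1\right) 1^{-1}\right)^{2} - 38 \cdot 2 \left(-1\right) 1^{-1}\right)\right) + 230 = \left(2495 + \left(10 + \left(2 \left(-1\right) 1\right)^{2} - 38 \cdot 2 \left(-1\right) 1\right)\right) + 230 = \left(2495 + \left(10 + \left(-2\right)^{2} - -76\right)\right) + 230 = \left(2495 + \left(10 + 4 + 76\right)\right) + 230 = \left(2495 + 90\right) + 230 = 2585 + 230 = 2815$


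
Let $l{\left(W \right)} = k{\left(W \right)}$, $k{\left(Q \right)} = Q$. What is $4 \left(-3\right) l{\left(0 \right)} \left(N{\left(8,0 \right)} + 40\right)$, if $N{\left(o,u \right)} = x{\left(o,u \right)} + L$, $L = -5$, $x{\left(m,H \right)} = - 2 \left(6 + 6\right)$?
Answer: $0$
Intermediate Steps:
$l{\left(W \right)} = W$
$x{\left(m,H \right)} = -24$ ($x{\left(m,H \right)} = \left(-2\right) 12 = -24$)
$N{\left(o,u \right)} = -29$ ($N{\left(o,u \right)} = -24 - 5 = -29$)
$4 \left(-3\right) l{\left(0 \right)} \left(N{\left(8,0 \right)} + 40\right) = 4 \left(-3\right) 0 \left(-29 + 40\right) = \left(-12\right) 0 \cdot 11 = 0 \cdot 11 = 0$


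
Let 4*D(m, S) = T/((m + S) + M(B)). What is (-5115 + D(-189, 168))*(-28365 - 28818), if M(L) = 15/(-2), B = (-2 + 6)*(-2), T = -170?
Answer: 5555709670/19 ≈ 2.9241e+8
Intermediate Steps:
B = -8 (B = 4*(-2) = -8)
M(L) = -15/2 (M(L) = 15*(-1/2) = -15/2)
D(m, S) = -85/(2*(-15/2 + S + m)) (D(m, S) = (-170/((m + S) - 15/2))/4 = (-170/((S + m) - 15/2))/4 = (-170/(-15/2 + S + m))/4 = -85/(2*(-15/2 + S + m)))
(-5115 + D(-189, 168))*(-28365 - 28818) = (-5115 - 85/(-15 + 2*168 + 2*(-189)))*(-28365 - 28818) = (-5115 - 85/(-15 + 336 - 378))*(-57183) = (-5115 - 85/(-57))*(-57183) = (-5115 - 85*(-1/57))*(-57183) = (-5115 + 85/57)*(-57183) = -291470/57*(-57183) = 5555709670/19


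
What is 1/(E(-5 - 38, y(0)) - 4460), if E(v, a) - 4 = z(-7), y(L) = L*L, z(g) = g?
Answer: -1/4463 ≈ -0.00022406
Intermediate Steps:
y(L) = L**2
E(v, a) = -3 (E(v, a) = 4 - 7 = -3)
1/(E(-5 - 38, y(0)) - 4460) = 1/(-3 - 4460) = 1/(-4463) = -1/4463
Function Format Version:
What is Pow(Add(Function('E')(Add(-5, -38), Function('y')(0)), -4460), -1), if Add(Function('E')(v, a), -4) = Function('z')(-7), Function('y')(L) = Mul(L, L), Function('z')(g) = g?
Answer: Rational(-1, 4463) ≈ -0.00022406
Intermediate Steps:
Function('y')(L) = Pow(L, 2)
Function('E')(v, a) = -3 (Function('E')(v, a) = Add(4, -7) = -3)
Pow(Add(Function('E')(Add(-5, -38), Function('y')(0)), -4460), -1) = Pow(Add(-3, -4460), -1) = Pow(-4463, -1) = Rational(-1, 4463)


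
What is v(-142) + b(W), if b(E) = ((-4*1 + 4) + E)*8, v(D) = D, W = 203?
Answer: 1482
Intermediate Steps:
b(E) = 8*E (b(E) = ((-4 + 4) + E)*8 = (0 + E)*8 = E*8 = 8*E)
v(-142) + b(W) = -142 + 8*203 = -142 + 1624 = 1482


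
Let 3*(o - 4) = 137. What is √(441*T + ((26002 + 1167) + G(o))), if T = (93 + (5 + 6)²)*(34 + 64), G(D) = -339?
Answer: √9275482 ≈ 3045.6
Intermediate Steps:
o = 149/3 (o = 4 + (⅓)*137 = 4 + 137/3 = 149/3 ≈ 49.667)
T = 20972 (T = (93 + 11²)*98 = (93 + 121)*98 = 214*98 = 20972)
√(441*T + ((26002 + 1167) + G(o))) = √(441*20972 + ((26002 + 1167) - 339)) = √(9248652 + (27169 - 339)) = √(9248652 + 26830) = √9275482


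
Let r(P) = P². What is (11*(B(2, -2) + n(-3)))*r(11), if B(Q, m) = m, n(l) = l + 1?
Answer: -5324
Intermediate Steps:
n(l) = 1 + l
(11*(B(2, -2) + n(-3)))*r(11) = (11*(-2 + (1 - 3)))*11² = (11*(-2 - 2))*121 = (11*(-4))*121 = -44*121 = -5324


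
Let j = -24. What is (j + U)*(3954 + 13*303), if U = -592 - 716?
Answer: -10513476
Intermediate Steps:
U = -1308
(j + U)*(3954 + 13*303) = (-24 - 1308)*(3954 + 13*303) = -1332*(3954 + 3939) = -1332*7893 = -10513476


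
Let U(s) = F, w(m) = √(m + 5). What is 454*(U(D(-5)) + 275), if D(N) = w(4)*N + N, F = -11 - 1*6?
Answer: 117132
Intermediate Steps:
w(m) = √(5 + m)
F = -17 (F = -11 - 6 = -17)
D(N) = 4*N (D(N) = √(5 + 4)*N + N = √9*N + N = 3*N + N = 4*N)
U(s) = -17
454*(U(D(-5)) + 275) = 454*(-17 + 275) = 454*258 = 117132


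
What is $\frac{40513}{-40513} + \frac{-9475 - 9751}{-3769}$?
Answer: $\frac{15457}{3769} \approx 4.1011$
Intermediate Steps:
$\frac{40513}{-40513} + \frac{-9475 - 9751}{-3769} = 40513 \left(- \frac{1}{40513}\right) + \left(-9475 - 9751\right) \left(- \frac{1}{3769}\right) = -1 - - \frac{19226}{3769} = -1 + \frac{19226}{3769} = \frac{15457}{3769}$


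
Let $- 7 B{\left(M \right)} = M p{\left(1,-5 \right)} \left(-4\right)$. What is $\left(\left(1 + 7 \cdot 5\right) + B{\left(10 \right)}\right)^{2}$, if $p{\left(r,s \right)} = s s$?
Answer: $\frac{1567504}{49} \approx 31990.0$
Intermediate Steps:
$p{\left(r,s \right)} = s^{2}$
$B{\left(M \right)} = \frac{100 M}{7}$ ($B{\left(M \right)} = - \frac{M \left(-5\right)^{2} \left(-4\right)}{7} = - \frac{M 25 \left(-4\right)}{7} = - \frac{25 M \left(-4\right)}{7} = - \frac{\left(-100\right) M}{7} = \frac{100 M}{7}$)
$\left(\left(1 + 7 \cdot 5\right) + B{\left(10 \right)}\right)^{2} = \left(\left(1 + 7 \cdot 5\right) + \frac{100}{7} \cdot 10\right)^{2} = \left(\left(1 + 35\right) + \frac{1000}{7}\right)^{2} = \left(36 + \frac{1000}{7}\right)^{2} = \left(\frac{1252}{7}\right)^{2} = \frac{1567504}{49}$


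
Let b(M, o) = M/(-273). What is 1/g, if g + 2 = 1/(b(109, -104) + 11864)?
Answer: -3238763/6477253 ≈ -0.50002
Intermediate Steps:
b(M, o) = -M/273 (b(M, o) = M*(-1/273) = -M/273)
g = -6477253/3238763 (g = -2 + 1/(-1/273*109 + 11864) = -2 + 1/(-109/273 + 11864) = -2 + 1/(3238763/273) = -2 + 273/3238763 = -6477253/3238763 ≈ -1.9999)
1/g = 1/(-6477253/3238763) = -3238763/6477253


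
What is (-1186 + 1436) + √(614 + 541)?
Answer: 250 + √1155 ≈ 283.99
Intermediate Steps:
(-1186 + 1436) + √(614 + 541) = 250 + √1155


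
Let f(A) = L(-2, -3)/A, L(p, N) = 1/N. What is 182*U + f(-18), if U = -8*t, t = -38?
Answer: 2987713/54 ≈ 55328.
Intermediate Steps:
U = 304 (U = -8*(-38) = 304)
f(A) = -1/(3*A) (f(A) = 1/((-3)*A) = -1/(3*A))
182*U + f(-18) = 182*304 - 1/3/(-18) = 55328 - 1/3*(-1/18) = 55328 + 1/54 = 2987713/54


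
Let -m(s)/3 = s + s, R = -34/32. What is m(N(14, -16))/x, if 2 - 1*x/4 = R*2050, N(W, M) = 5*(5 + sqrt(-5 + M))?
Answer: -300/17441 - 60*I*sqrt(21)/17441 ≈ -0.017201 - 0.015765*I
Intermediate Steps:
R = -17/16 (R = -34*1/32 = -17/16 ≈ -1.0625)
N(W, M) = 25 + 5*sqrt(-5 + M)
x = 17441/2 (x = 8 - (-17)*2050/4 = 8 - 4*(-17425/8) = 8 + 17425/2 = 17441/2 ≈ 8720.5)
m(s) = -6*s (m(s) = -3*(s + s) = -6*s)
m(N(14, -16))/x = (-6*(25 + 5*sqrt(-5 - 16)))/(17441/2) = -6*(25 + 5*sqrt(-21))*(2/17441) = -6*(25 + 5*(I*sqrt(21)))*(2/17441) = -6*(25 + 5*I*sqrt(21))*(2/17441) = (-150 - 30*I*sqrt(21))*(2/17441) = -300/17441 - 60*I*sqrt(21)/17441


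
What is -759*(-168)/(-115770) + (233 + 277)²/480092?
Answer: -1296071421/2315843785 ≈ -0.55965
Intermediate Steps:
-759*(-168)/(-115770) + (233 + 277)²/480092 = 127512*(-1/115770) + 510²*(1/480092) = -21252/19295 + 260100*(1/480092) = -21252/19295 + 65025/120023 = -1296071421/2315843785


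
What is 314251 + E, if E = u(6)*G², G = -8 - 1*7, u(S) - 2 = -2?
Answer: 314251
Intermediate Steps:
u(S) = 0 (u(S) = 2 - 2 = 0)
G = -15 (G = -8 - 7 = -15)
E = 0 (E = 0*(-15)² = 0*225 = 0)
314251 + E = 314251 + 0 = 314251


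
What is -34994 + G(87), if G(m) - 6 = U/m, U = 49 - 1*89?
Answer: -3043996/87 ≈ -34988.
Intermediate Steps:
U = -40 (U = 49 - 89 = -40)
G(m) = 6 - 40/m
-34994 + G(87) = -34994 + (6 - 40/87) = -34994 + 482/87 = -3043996/87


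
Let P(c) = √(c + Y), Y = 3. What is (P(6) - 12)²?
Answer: 81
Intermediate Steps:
P(c) = √(3 + c) (P(c) = √(c + 3) = √(3 + c))
(P(6) - 12)² = (√(3 + 6) - 12)² = (√9 - 12)² = (3 - 12)² = (-9)² = 81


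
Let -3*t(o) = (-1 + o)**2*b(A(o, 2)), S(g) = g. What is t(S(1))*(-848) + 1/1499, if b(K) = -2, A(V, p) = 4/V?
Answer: 1/1499 ≈ 0.00066711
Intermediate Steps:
t(o) = 2*(-1 + o)**2/3 (t(o) = -(-1 + o)**2*(-2)/3 = -(-2)*(-1 + o)**2/3 = 2*(-1 + o)**2/3)
t(S(1))*(-848) + 1/1499 = (2*(-1 + 1)**2/3)*(-848) + 1/1499 = ((2/3)*0**2)*(-848) + 1/1499 = ((2/3)*0)*(-848) + 1/1499 = 0*(-848) + 1/1499 = 0 + 1/1499 = 1/1499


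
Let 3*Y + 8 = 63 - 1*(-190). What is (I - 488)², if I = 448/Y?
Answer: 285204544/1225 ≈ 2.3282e+5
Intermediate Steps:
Y = 245/3 (Y = -8/3 + (63 - 1*(-190))/3 = -8/3 + (63 + 190)/3 = -8/3 + (⅓)*253 = -8/3 + 253/3 = 245/3 ≈ 81.667)
I = 192/35 (I = 448/(245/3) = 448*(3/245) = 192/35 ≈ 5.4857)
(I - 488)² = (192/35 - 488)² = (-16888/35)² = 285204544/1225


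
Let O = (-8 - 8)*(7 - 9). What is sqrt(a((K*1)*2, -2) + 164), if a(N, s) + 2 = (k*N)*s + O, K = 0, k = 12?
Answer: sqrt(194) ≈ 13.928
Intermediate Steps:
O = 32 (O = -16*(-2) = 32)
a(N, s) = 30 + 12*N*s (a(N, s) = -2 + ((12*N)*s + 32) = -2 + (12*N*s + 32) = -2 + (32 + 12*N*s) = 30 + 12*N*s)
sqrt(a((K*1)*2, -2) + 164) = sqrt((30 + 12*((0*1)*2)*(-2)) + 164) = sqrt((30 + 12*(0*2)*(-2)) + 164) = sqrt((30 + 12*0*(-2)) + 164) = sqrt((30 + 0) + 164) = sqrt(30 + 164) = sqrt(194)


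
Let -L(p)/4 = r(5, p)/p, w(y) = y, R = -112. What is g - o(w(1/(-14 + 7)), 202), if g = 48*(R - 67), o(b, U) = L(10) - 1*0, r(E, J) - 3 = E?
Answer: -42944/5 ≈ -8588.8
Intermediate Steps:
r(E, J) = 3 + E
L(p) = -32/p (L(p) = -4*(3 + 5)/p = -32/p)
o(b, U) = -16/5 (o(b, U) = -32/10 - 1*0 = -32*1/10 + 0 = -16/5 + 0 = -16/5)
g = -8592 (g = 48*(-112 - 67) = 48*(-179) = -8592)
g - o(w(1/(-14 + 7)), 202) = -8592 - 1*(-16/5) = -8592 + 16/5 = -42944/5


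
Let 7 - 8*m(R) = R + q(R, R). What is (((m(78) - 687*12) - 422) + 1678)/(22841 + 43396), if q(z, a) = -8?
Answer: -55967/529896 ≈ -0.10562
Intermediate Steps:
m(R) = 15/8 - R/8 (m(R) = 7/8 - (R - 8)/8 = 7/8 - (-8 + R)/8 = 7/8 + (1 - R/8) = 15/8 - R/8)
(((m(78) - 687*12) - 422) + 1678)/(22841 + 43396) = ((((15/8 - ⅛*78) - 687*12) - 422) + 1678)/(22841 + 43396) = ((((15/8 - 39/4) - 8244) - 422) + 1678)/66237 = (((-63/8 - 8244) - 422) + 1678)*(1/66237) = ((-66015/8 - 422) + 1678)*(1/66237) = (-69391/8 + 1678)*(1/66237) = -55967/8*1/66237 = -55967/529896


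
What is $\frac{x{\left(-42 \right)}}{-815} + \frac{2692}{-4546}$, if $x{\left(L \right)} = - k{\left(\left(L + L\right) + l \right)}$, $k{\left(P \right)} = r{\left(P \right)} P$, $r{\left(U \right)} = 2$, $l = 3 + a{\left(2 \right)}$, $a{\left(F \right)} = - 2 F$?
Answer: $- \frac{296680}{370499} \approx -0.80076$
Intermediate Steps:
$l = -1$ ($l = 3 - 4 = -1$)
$k{\left(P \right)} = 2 P$
$x{\left(L \right)} = 2 - 4 L$ ($x{\left(L \right)} = - 2 \left(\left(L + L\right) - 1\right) = - 2 \left(2 L - 1\right) = - 2 \left(-1 + 2 L\right) = - (-2 + 4 L) = 2 - 4 L$)
$\frac{x{\left(-42 \right)}}{-815} + \frac{2692}{-4546} = \frac{2 - -168}{-815} + \frac{2692}{-4546} = \left(2 + 168\right) \left(- \frac{1}{815}\right) + 2692 \left(- \frac{1}{4546}\right) = 170 \left(- \frac{1}{815}\right) - \frac{1346}{2273} = - \frac{34}{163} - \frac{1346}{2273} = - \frac{296680}{370499}$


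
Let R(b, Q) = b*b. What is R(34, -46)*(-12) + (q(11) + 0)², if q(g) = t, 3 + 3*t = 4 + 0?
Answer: -124847/9 ≈ -13872.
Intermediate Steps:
R(b, Q) = b²
t = ⅓ (t = -1 + (4 + 0)/3 = -1 + (⅓)*4 = -1 + 4/3 = ⅓ ≈ 0.33333)
q(g) = ⅓
R(34, -46)*(-12) + (q(11) + 0)² = 34²*(-12) + (⅓ + 0)² = 1156*(-12) + (⅓)² = -13872 + ⅑ = -124847/9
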